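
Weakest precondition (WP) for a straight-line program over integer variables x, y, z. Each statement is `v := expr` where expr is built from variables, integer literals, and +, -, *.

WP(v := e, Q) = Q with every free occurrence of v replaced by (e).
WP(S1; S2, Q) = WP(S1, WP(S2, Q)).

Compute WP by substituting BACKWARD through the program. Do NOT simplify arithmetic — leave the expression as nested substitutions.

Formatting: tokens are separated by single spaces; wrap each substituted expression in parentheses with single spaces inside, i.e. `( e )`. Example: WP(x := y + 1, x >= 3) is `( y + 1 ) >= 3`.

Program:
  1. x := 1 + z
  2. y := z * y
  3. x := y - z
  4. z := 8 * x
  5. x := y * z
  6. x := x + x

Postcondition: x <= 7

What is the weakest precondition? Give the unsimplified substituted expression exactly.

post: x <= 7
stmt 6: x := x + x  -- replace 1 occurrence(s) of x with (x + x)
  => ( x + x ) <= 7
stmt 5: x := y * z  -- replace 2 occurrence(s) of x with (y * z)
  => ( ( y * z ) + ( y * z ) ) <= 7
stmt 4: z := 8 * x  -- replace 2 occurrence(s) of z with (8 * x)
  => ( ( y * ( 8 * x ) ) + ( y * ( 8 * x ) ) ) <= 7
stmt 3: x := y - z  -- replace 2 occurrence(s) of x with (y - z)
  => ( ( y * ( 8 * ( y - z ) ) ) + ( y * ( 8 * ( y - z ) ) ) ) <= 7
stmt 2: y := z * y  -- replace 4 occurrence(s) of y with (z * y)
  => ( ( ( z * y ) * ( 8 * ( ( z * y ) - z ) ) ) + ( ( z * y ) * ( 8 * ( ( z * y ) - z ) ) ) ) <= 7
stmt 1: x := 1 + z  -- replace 0 occurrence(s) of x with (1 + z)
  => ( ( ( z * y ) * ( 8 * ( ( z * y ) - z ) ) ) + ( ( z * y ) * ( 8 * ( ( z * y ) - z ) ) ) ) <= 7

Answer: ( ( ( z * y ) * ( 8 * ( ( z * y ) - z ) ) ) + ( ( z * y ) * ( 8 * ( ( z * y ) - z ) ) ) ) <= 7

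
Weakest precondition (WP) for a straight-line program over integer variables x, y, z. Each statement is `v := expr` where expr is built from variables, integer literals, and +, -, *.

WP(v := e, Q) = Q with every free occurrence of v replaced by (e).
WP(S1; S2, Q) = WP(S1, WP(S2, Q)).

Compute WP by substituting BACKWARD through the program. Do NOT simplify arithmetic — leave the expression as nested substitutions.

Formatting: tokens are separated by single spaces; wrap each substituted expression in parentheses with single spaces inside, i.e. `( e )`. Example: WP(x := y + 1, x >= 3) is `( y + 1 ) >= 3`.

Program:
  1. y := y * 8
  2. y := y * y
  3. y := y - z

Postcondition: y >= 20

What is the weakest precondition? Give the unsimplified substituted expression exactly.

Answer: ( ( ( y * 8 ) * ( y * 8 ) ) - z ) >= 20

Derivation:
post: y >= 20
stmt 3: y := y - z  -- replace 1 occurrence(s) of y with (y - z)
  => ( y - z ) >= 20
stmt 2: y := y * y  -- replace 1 occurrence(s) of y with (y * y)
  => ( ( y * y ) - z ) >= 20
stmt 1: y := y * 8  -- replace 2 occurrence(s) of y with (y * 8)
  => ( ( ( y * 8 ) * ( y * 8 ) ) - z ) >= 20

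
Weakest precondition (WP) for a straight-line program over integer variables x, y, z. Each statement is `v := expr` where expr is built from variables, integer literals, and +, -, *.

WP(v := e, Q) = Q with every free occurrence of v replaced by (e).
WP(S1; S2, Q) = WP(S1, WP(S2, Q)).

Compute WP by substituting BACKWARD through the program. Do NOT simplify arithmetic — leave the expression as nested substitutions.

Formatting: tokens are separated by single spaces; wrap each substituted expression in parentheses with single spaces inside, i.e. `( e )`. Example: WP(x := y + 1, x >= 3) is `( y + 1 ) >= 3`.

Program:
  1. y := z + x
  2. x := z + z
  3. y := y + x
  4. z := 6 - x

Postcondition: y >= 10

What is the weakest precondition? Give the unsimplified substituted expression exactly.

Answer: ( ( z + x ) + ( z + z ) ) >= 10

Derivation:
post: y >= 10
stmt 4: z := 6 - x  -- replace 0 occurrence(s) of z with (6 - x)
  => y >= 10
stmt 3: y := y + x  -- replace 1 occurrence(s) of y with (y + x)
  => ( y + x ) >= 10
stmt 2: x := z + z  -- replace 1 occurrence(s) of x with (z + z)
  => ( y + ( z + z ) ) >= 10
stmt 1: y := z + x  -- replace 1 occurrence(s) of y with (z + x)
  => ( ( z + x ) + ( z + z ) ) >= 10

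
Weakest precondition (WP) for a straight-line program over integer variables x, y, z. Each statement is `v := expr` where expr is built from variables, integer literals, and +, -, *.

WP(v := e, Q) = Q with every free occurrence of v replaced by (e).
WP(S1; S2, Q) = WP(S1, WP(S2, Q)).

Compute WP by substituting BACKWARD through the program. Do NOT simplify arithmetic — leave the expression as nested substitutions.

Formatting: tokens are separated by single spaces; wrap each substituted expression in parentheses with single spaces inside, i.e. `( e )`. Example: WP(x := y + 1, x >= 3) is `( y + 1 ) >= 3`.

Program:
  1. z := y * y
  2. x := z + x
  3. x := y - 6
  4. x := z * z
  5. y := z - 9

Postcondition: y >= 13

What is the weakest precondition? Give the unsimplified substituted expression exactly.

post: y >= 13
stmt 5: y := z - 9  -- replace 1 occurrence(s) of y with (z - 9)
  => ( z - 9 ) >= 13
stmt 4: x := z * z  -- replace 0 occurrence(s) of x with (z * z)
  => ( z - 9 ) >= 13
stmt 3: x := y - 6  -- replace 0 occurrence(s) of x with (y - 6)
  => ( z - 9 ) >= 13
stmt 2: x := z + x  -- replace 0 occurrence(s) of x with (z + x)
  => ( z - 9 ) >= 13
stmt 1: z := y * y  -- replace 1 occurrence(s) of z with (y * y)
  => ( ( y * y ) - 9 ) >= 13

Answer: ( ( y * y ) - 9 ) >= 13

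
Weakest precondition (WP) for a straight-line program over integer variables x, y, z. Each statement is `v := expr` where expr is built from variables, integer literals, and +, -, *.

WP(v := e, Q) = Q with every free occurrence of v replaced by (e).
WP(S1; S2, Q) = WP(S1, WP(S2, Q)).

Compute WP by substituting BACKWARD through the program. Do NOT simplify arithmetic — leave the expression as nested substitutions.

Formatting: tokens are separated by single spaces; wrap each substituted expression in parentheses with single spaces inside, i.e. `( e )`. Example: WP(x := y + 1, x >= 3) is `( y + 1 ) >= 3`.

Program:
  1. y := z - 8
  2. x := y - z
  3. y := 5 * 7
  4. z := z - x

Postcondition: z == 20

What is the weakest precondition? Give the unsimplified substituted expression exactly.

Answer: ( z - ( ( z - 8 ) - z ) ) == 20

Derivation:
post: z == 20
stmt 4: z := z - x  -- replace 1 occurrence(s) of z with (z - x)
  => ( z - x ) == 20
stmt 3: y := 5 * 7  -- replace 0 occurrence(s) of y with (5 * 7)
  => ( z - x ) == 20
stmt 2: x := y - z  -- replace 1 occurrence(s) of x with (y - z)
  => ( z - ( y - z ) ) == 20
stmt 1: y := z - 8  -- replace 1 occurrence(s) of y with (z - 8)
  => ( z - ( ( z - 8 ) - z ) ) == 20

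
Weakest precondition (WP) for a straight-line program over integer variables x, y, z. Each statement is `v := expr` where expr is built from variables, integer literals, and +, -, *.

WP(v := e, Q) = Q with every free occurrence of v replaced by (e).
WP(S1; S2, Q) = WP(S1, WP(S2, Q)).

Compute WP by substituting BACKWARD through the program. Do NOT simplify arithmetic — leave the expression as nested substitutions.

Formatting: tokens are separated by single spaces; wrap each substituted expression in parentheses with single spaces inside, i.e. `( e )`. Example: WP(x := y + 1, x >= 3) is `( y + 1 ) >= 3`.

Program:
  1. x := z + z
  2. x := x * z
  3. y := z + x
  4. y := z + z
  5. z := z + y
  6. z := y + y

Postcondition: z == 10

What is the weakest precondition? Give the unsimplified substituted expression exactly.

post: z == 10
stmt 6: z := y + y  -- replace 1 occurrence(s) of z with (y + y)
  => ( y + y ) == 10
stmt 5: z := z + y  -- replace 0 occurrence(s) of z with (z + y)
  => ( y + y ) == 10
stmt 4: y := z + z  -- replace 2 occurrence(s) of y with (z + z)
  => ( ( z + z ) + ( z + z ) ) == 10
stmt 3: y := z + x  -- replace 0 occurrence(s) of y with (z + x)
  => ( ( z + z ) + ( z + z ) ) == 10
stmt 2: x := x * z  -- replace 0 occurrence(s) of x with (x * z)
  => ( ( z + z ) + ( z + z ) ) == 10
stmt 1: x := z + z  -- replace 0 occurrence(s) of x with (z + z)
  => ( ( z + z ) + ( z + z ) ) == 10

Answer: ( ( z + z ) + ( z + z ) ) == 10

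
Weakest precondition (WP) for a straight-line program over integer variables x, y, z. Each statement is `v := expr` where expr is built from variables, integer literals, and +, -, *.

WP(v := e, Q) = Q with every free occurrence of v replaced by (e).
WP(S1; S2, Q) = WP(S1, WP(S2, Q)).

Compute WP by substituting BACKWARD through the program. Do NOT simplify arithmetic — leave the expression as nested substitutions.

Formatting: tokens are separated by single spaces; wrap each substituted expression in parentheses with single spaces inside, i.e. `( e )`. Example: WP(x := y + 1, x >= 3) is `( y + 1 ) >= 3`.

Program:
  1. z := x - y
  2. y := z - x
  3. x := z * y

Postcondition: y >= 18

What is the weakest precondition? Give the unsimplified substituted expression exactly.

Answer: ( ( x - y ) - x ) >= 18

Derivation:
post: y >= 18
stmt 3: x := z * y  -- replace 0 occurrence(s) of x with (z * y)
  => y >= 18
stmt 2: y := z - x  -- replace 1 occurrence(s) of y with (z - x)
  => ( z - x ) >= 18
stmt 1: z := x - y  -- replace 1 occurrence(s) of z with (x - y)
  => ( ( x - y ) - x ) >= 18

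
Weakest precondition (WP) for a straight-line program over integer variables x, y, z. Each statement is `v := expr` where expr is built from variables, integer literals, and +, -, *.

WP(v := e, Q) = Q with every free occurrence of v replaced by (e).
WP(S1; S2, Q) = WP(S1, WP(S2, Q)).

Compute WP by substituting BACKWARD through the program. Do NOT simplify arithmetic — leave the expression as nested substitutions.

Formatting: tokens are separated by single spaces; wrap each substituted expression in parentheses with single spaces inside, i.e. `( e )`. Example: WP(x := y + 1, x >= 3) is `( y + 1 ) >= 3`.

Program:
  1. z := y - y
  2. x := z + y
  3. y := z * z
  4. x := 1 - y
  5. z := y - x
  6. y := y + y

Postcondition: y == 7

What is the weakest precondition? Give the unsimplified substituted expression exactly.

Answer: ( ( ( y - y ) * ( y - y ) ) + ( ( y - y ) * ( y - y ) ) ) == 7

Derivation:
post: y == 7
stmt 6: y := y + y  -- replace 1 occurrence(s) of y with (y + y)
  => ( y + y ) == 7
stmt 5: z := y - x  -- replace 0 occurrence(s) of z with (y - x)
  => ( y + y ) == 7
stmt 4: x := 1 - y  -- replace 0 occurrence(s) of x with (1 - y)
  => ( y + y ) == 7
stmt 3: y := z * z  -- replace 2 occurrence(s) of y with (z * z)
  => ( ( z * z ) + ( z * z ) ) == 7
stmt 2: x := z + y  -- replace 0 occurrence(s) of x with (z + y)
  => ( ( z * z ) + ( z * z ) ) == 7
stmt 1: z := y - y  -- replace 4 occurrence(s) of z with (y - y)
  => ( ( ( y - y ) * ( y - y ) ) + ( ( y - y ) * ( y - y ) ) ) == 7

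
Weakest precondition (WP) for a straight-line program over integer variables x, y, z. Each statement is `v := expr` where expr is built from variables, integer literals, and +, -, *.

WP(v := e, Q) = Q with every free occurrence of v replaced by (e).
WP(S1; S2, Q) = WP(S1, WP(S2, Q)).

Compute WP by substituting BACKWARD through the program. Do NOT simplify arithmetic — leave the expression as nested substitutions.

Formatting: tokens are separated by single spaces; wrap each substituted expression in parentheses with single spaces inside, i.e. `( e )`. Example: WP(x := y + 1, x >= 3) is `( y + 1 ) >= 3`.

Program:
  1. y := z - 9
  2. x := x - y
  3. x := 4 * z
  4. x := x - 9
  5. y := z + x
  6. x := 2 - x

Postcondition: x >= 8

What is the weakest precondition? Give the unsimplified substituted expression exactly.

post: x >= 8
stmt 6: x := 2 - x  -- replace 1 occurrence(s) of x with (2 - x)
  => ( 2 - x ) >= 8
stmt 5: y := z + x  -- replace 0 occurrence(s) of y with (z + x)
  => ( 2 - x ) >= 8
stmt 4: x := x - 9  -- replace 1 occurrence(s) of x with (x - 9)
  => ( 2 - ( x - 9 ) ) >= 8
stmt 3: x := 4 * z  -- replace 1 occurrence(s) of x with (4 * z)
  => ( 2 - ( ( 4 * z ) - 9 ) ) >= 8
stmt 2: x := x - y  -- replace 0 occurrence(s) of x with (x - y)
  => ( 2 - ( ( 4 * z ) - 9 ) ) >= 8
stmt 1: y := z - 9  -- replace 0 occurrence(s) of y with (z - 9)
  => ( 2 - ( ( 4 * z ) - 9 ) ) >= 8

Answer: ( 2 - ( ( 4 * z ) - 9 ) ) >= 8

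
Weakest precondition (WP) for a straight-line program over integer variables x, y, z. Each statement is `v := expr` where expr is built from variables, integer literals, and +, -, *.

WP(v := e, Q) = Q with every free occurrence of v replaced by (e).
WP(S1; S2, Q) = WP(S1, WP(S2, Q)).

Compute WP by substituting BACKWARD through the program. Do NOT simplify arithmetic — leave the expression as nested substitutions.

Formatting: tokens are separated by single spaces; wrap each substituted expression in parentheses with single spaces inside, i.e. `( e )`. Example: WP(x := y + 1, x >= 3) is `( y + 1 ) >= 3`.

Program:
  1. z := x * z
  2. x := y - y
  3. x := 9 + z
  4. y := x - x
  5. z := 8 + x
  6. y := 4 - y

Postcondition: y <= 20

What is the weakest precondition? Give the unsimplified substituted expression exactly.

post: y <= 20
stmt 6: y := 4 - y  -- replace 1 occurrence(s) of y with (4 - y)
  => ( 4 - y ) <= 20
stmt 5: z := 8 + x  -- replace 0 occurrence(s) of z with (8 + x)
  => ( 4 - y ) <= 20
stmt 4: y := x - x  -- replace 1 occurrence(s) of y with (x - x)
  => ( 4 - ( x - x ) ) <= 20
stmt 3: x := 9 + z  -- replace 2 occurrence(s) of x with (9 + z)
  => ( 4 - ( ( 9 + z ) - ( 9 + z ) ) ) <= 20
stmt 2: x := y - y  -- replace 0 occurrence(s) of x with (y - y)
  => ( 4 - ( ( 9 + z ) - ( 9 + z ) ) ) <= 20
stmt 1: z := x * z  -- replace 2 occurrence(s) of z with (x * z)
  => ( 4 - ( ( 9 + ( x * z ) ) - ( 9 + ( x * z ) ) ) ) <= 20

Answer: ( 4 - ( ( 9 + ( x * z ) ) - ( 9 + ( x * z ) ) ) ) <= 20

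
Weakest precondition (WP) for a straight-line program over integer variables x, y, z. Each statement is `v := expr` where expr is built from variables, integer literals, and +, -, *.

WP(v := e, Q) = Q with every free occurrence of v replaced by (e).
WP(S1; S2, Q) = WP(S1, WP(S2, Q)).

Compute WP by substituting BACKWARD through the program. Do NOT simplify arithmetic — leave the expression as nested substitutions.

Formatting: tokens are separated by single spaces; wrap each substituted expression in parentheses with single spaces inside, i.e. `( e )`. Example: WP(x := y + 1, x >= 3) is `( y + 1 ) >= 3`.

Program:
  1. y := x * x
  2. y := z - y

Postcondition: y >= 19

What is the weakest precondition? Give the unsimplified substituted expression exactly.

post: y >= 19
stmt 2: y := z - y  -- replace 1 occurrence(s) of y with (z - y)
  => ( z - y ) >= 19
stmt 1: y := x * x  -- replace 1 occurrence(s) of y with (x * x)
  => ( z - ( x * x ) ) >= 19

Answer: ( z - ( x * x ) ) >= 19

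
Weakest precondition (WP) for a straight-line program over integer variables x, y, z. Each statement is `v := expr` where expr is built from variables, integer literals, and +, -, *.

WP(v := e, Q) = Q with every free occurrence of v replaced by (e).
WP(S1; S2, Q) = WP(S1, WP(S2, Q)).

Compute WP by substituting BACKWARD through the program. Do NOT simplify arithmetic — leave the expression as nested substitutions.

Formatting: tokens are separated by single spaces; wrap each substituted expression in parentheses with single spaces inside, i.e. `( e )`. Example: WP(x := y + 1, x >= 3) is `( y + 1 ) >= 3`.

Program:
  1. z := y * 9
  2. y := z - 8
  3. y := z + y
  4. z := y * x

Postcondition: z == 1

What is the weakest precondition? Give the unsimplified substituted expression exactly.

post: z == 1
stmt 4: z := y * x  -- replace 1 occurrence(s) of z with (y * x)
  => ( y * x ) == 1
stmt 3: y := z + y  -- replace 1 occurrence(s) of y with (z + y)
  => ( ( z + y ) * x ) == 1
stmt 2: y := z - 8  -- replace 1 occurrence(s) of y with (z - 8)
  => ( ( z + ( z - 8 ) ) * x ) == 1
stmt 1: z := y * 9  -- replace 2 occurrence(s) of z with (y * 9)
  => ( ( ( y * 9 ) + ( ( y * 9 ) - 8 ) ) * x ) == 1

Answer: ( ( ( y * 9 ) + ( ( y * 9 ) - 8 ) ) * x ) == 1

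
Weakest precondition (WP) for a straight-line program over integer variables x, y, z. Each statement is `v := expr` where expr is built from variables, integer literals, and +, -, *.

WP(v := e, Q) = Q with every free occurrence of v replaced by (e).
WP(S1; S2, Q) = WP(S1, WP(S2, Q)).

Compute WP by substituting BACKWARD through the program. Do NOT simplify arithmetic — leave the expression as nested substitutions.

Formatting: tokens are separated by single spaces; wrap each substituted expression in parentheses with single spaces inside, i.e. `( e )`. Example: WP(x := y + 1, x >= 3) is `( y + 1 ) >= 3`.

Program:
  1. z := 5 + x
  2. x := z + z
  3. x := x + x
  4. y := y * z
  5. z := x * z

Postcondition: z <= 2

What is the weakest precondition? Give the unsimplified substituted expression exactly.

post: z <= 2
stmt 5: z := x * z  -- replace 1 occurrence(s) of z with (x * z)
  => ( x * z ) <= 2
stmt 4: y := y * z  -- replace 0 occurrence(s) of y with (y * z)
  => ( x * z ) <= 2
stmt 3: x := x + x  -- replace 1 occurrence(s) of x with (x + x)
  => ( ( x + x ) * z ) <= 2
stmt 2: x := z + z  -- replace 2 occurrence(s) of x with (z + z)
  => ( ( ( z + z ) + ( z + z ) ) * z ) <= 2
stmt 1: z := 5 + x  -- replace 5 occurrence(s) of z with (5 + x)
  => ( ( ( ( 5 + x ) + ( 5 + x ) ) + ( ( 5 + x ) + ( 5 + x ) ) ) * ( 5 + x ) ) <= 2

Answer: ( ( ( ( 5 + x ) + ( 5 + x ) ) + ( ( 5 + x ) + ( 5 + x ) ) ) * ( 5 + x ) ) <= 2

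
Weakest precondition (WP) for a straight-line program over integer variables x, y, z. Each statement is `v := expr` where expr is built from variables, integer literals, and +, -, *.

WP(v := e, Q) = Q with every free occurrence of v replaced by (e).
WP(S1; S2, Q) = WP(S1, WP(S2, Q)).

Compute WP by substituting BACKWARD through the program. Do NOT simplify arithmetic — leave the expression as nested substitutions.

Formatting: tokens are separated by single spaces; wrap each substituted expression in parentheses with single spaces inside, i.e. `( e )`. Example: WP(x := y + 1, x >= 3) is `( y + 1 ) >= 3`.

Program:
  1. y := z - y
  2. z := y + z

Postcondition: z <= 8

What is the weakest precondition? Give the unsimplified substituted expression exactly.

Answer: ( ( z - y ) + z ) <= 8

Derivation:
post: z <= 8
stmt 2: z := y + z  -- replace 1 occurrence(s) of z with (y + z)
  => ( y + z ) <= 8
stmt 1: y := z - y  -- replace 1 occurrence(s) of y with (z - y)
  => ( ( z - y ) + z ) <= 8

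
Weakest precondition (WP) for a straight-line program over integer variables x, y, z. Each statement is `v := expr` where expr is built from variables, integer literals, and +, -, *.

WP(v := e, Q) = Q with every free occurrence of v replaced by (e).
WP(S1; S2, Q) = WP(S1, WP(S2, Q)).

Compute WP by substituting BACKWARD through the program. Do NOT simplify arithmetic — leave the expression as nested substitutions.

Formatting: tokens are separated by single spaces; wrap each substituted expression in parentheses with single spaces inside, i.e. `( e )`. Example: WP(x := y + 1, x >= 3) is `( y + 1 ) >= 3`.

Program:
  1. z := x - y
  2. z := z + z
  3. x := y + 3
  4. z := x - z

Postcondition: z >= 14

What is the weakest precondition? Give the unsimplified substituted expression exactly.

post: z >= 14
stmt 4: z := x - z  -- replace 1 occurrence(s) of z with (x - z)
  => ( x - z ) >= 14
stmt 3: x := y + 3  -- replace 1 occurrence(s) of x with (y + 3)
  => ( ( y + 3 ) - z ) >= 14
stmt 2: z := z + z  -- replace 1 occurrence(s) of z with (z + z)
  => ( ( y + 3 ) - ( z + z ) ) >= 14
stmt 1: z := x - y  -- replace 2 occurrence(s) of z with (x - y)
  => ( ( y + 3 ) - ( ( x - y ) + ( x - y ) ) ) >= 14

Answer: ( ( y + 3 ) - ( ( x - y ) + ( x - y ) ) ) >= 14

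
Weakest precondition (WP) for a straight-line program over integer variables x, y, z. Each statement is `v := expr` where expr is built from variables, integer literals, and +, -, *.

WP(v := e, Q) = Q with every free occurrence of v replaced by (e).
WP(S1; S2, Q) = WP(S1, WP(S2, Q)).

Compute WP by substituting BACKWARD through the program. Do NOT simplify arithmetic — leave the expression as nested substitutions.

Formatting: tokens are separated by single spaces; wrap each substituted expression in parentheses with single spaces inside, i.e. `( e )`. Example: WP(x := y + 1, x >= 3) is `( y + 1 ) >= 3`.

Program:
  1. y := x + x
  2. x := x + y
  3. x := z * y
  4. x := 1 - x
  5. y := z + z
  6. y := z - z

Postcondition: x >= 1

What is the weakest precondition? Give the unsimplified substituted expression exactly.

Answer: ( 1 - ( z * ( x + x ) ) ) >= 1

Derivation:
post: x >= 1
stmt 6: y := z - z  -- replace 0 occurrence(s) of y with (z - z)
  => x >= 1
stmt 5: y := z + z  -- replace 0 occurrence(s) of y with (z + z)
  => x >= 1
stmt 4: x := 1 - x  -- replace 1 occurrence(s) of x with (1 - x)
  => ( 1 - x ) >= 1
stmt 3: x := z * y  -- replace 1 occurrence(s) of x with (z * y)
  => ( 1 - ( z * y ) ) >= 1
stmt 2: x := x + y  -- replace 0 occurrence(s) of x with (x + y)
  => ( 1 - ( z * y ) ) >= 1
stmt 1: y := x + x  -- replace 1 occurrence(s) of y with (x + x)
  => ( 1 - ( z * ( x + x ) ) ) >= 1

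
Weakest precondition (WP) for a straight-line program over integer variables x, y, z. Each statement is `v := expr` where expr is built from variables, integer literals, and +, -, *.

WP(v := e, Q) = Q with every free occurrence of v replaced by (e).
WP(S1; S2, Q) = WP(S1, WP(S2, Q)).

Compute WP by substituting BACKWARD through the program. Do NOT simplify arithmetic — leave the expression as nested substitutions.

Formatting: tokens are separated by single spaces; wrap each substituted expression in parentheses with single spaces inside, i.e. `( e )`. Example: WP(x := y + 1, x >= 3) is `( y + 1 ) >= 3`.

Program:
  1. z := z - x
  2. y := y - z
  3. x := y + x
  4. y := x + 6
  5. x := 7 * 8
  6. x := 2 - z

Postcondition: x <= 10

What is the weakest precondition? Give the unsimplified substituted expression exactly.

Answer: ( 2 - ( z - x ) ) <= 10

Derivation:
post: x <= 10
stmt 6: x := 2 - z  -- replace 1 occurrence(s) of x with (2 - z)
  => ( 2 - z ) <= 10
stmt 5: x := 7 * 8  -- replace 0 occurrence(s) of x with (7 * 8)
  => ( 2 - z ) <= 10
stmt 4: y := x + 6  -- replace 0 occurrence(s) of y with (x + 6)
  => ( 2 - z ) <= 10
stmt 3: x := y + x  -- replace 0 occurrence(s) of x with (y + x)
  => ( 2 - z ) <= 10
stmt 2: y := y - z  -- replace 0 occurrence(s) of y with (y - z)
  => ( 2 - z ) <= 10
stmt 1: z := z - x  -- replace 1 occurrence(s) of z with (z - x)
  => ( 2 - ( z - x ) ) <= 10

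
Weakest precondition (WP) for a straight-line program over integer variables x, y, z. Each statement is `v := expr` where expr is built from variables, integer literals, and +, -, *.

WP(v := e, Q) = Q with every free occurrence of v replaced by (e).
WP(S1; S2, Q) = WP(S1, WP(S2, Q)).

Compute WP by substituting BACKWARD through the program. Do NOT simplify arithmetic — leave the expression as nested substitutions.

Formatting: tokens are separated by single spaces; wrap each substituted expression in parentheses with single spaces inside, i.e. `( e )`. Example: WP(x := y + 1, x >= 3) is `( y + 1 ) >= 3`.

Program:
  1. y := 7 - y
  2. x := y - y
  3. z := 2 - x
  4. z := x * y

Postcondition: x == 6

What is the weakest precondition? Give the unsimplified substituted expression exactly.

post: x == 6
stmt 4: z := x * y  -- replace 0 occurrence(s) of z with (x * y)
  => x == 6
stmt 3: z := 2 - x  -- replace 0 occurrence(s) of z with (2 - x)
  => x == 6
stmt 2: x := y - y  -- replace 1 occurrence(s) of x with (y - y)
  => ( y - y ) == 6
stmt 1: y := 7 - y  -- replace 2 occurrence(s) of y with (7 - y)
  => ( ( 7 - y ) - ( 7 - y ) ) == 6

Answer: ( ( 7 - y ) - ( 7 - y ) ) == 6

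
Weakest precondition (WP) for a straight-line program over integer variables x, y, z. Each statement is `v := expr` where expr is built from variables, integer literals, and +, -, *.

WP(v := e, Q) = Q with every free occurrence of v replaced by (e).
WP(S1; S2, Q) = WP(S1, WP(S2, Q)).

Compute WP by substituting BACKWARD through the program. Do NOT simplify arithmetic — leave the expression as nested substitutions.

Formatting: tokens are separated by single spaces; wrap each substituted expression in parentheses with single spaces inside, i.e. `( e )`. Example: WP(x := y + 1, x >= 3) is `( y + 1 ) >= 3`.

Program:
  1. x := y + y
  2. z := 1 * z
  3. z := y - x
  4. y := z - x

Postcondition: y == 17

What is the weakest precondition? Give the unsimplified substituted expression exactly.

Answer: ( ( y - ( y + y ) ) - ( y + y ) ) == 17

Derivation:
post: y == 17
stmt 4: y := z - x  -- replace 1 occurrence(s) of y with (z - x)
  => ( z - x ) == 17
stmt 3: z := y - x  -- replace 1 occurrence(s) of z with (y - x)
  => ( ( y - x ) - x ) == 17
stmt 2: z := 1 * z  -- replace 0 occurrence(s) of z with (1 * z)
  => ( ( y - x ) - x ) == 17
stmt 1: x := y + y  -- replace 2 occurrence(s) of x with (y + y)
  => ( ( y - ( y + y ) ) - ( y + y ) ) == 17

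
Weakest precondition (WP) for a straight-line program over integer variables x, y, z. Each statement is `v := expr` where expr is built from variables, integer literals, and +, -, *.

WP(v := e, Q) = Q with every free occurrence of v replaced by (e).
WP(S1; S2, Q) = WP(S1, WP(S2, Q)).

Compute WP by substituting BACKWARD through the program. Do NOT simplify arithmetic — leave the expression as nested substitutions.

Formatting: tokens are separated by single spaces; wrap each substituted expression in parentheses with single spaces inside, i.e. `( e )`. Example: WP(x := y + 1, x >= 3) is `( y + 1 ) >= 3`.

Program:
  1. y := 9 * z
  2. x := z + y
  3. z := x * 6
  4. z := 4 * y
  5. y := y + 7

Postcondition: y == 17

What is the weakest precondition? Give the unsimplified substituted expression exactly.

Answer: ( ( 9 * z ) + 7 ) == 17

Derivation:
post: y == 17
stmt 5: y := y + 7  -- replace 1 occurrence(s) of y with (y + 7)
  => ( y + 7 ) == 17
stmt 4: z := 4 * y  -- replace 0 occurrence(s) of z with (4 * y)
  => ( y + 7 ) == 17
stmt 3: z := x * 6  -- replace 0 occurrence(s) of z with (x * 6)
  => ( y + 7 ) == 17
stmt 2: x := z + y  -- replace 0 occurrence(s) of x with (z + y)
  => ( y + 7 ) == 17
stmt 1: y := 9 * z  -- replace 1 occurrence(s) of y with (9 * z)
  => ( ( 9 * z ) + 7 ) == 17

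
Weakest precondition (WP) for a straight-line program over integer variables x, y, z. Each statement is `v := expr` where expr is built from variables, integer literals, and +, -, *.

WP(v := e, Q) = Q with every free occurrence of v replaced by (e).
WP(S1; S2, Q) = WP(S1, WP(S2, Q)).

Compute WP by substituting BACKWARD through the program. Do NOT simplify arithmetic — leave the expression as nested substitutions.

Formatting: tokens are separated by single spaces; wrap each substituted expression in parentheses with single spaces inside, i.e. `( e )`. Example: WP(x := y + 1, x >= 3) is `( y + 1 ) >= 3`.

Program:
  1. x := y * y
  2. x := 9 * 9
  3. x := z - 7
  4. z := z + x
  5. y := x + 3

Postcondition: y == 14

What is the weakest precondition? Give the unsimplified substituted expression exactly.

Answer: ( ( z - 7 ) + 3 ) == 14

Derivation:
post: y == 14
stmt 5: y := x + 3  -- replace 1 occurrence(s) of y with (x + 3)
  => ( x + 3 ) == 14
stmt 4: z := z + x  -- replace 0 occurrence(s) of z with (z + x)
  => ( x + 3 ) == 14
stmt 3: x := z - 7  -- replace 1 occurrence(s) of x with (z - 7)
  => ( ( z - 7 ) + 3 ) == 14
stmt 2: x := 9 * 9  -- replace 0 occurrence(s) of x with (9 * 9)
  => ( ( z - 7 ) + 3 ) == 14
stmt 1: x := y * y  -- replace 0 occurrence(s) of x with (y * y)
  => ( ( z - 7 ) + 3 ) == 14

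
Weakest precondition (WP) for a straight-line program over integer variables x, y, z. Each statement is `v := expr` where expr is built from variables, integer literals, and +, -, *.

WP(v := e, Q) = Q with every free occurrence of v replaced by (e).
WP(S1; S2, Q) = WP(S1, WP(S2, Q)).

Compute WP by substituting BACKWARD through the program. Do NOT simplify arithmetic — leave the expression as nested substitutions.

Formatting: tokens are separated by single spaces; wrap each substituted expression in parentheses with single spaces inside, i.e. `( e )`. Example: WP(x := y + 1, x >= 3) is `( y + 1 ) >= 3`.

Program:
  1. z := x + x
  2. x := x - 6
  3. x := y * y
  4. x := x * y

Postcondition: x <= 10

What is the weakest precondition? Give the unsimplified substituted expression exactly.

post: x <= 10
stmt 4: x := x * y  -- replace 1 occurrence(s) of x with (x * y)
  => ( x * y ) <= 10
stmt 3: x := y * y  -- replace 1 occurrence(s) of x with (y * y)
  => ( ( y * y ) * y ) <= 10
stmt 2: x := x - 6  -- replace 0 occurrence(s) of x with (x - 6)
  => ( ( y * y ) * y ) <= 10
stmt 1: z := x + x  -- replace 0 occurrence(s) of z with (x + x)
  => ( ( y * y ) * y ) <= 10

Answer: ( ( y * y ) * y ) <= 10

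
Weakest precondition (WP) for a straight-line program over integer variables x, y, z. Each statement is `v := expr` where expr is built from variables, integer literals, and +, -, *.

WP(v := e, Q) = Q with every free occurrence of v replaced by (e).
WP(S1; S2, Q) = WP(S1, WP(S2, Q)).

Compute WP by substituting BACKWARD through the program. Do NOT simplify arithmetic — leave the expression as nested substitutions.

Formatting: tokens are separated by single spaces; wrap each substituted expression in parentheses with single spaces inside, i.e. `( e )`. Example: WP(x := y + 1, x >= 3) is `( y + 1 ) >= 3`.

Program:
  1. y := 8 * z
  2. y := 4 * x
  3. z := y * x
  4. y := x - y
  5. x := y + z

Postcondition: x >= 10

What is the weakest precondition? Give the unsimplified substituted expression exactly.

Answer: ( ( x - ( 4 * x ) ) + ( ( 4 * x ) * x ) ) >= 10

Derivation:
post: x >= 10
stmt 5: x := y + z  -- replace 1 occurrence(s) of x with (y + z)
  => ( y + z ) >= 10
stmt 4: y := x - y  -- replace 1 occurrence(s) of y with (x - y)
  => ( ( x - y ) + z ) >= 10
stmt 3: z := y * x  -- replace 1 occurrence(s) of z with (y * x)
  => ( ( x - y ) + ( y * x ) ) >= 10
stmt 2: y := 4 * x  -- replace 2 occurrence(s) of y with (4 * x)
  => ( ( x - ( 4 * x ) ) + ( ( 4 * x ) * x ) ) >= 10
stmt 1: y := 8 * z  -- replace 0 occurrence(s) of y with (8 * z)
  => ( ( x - ( 4 * x ) ) + ( ( 4 * x ) * x ) ) >= 10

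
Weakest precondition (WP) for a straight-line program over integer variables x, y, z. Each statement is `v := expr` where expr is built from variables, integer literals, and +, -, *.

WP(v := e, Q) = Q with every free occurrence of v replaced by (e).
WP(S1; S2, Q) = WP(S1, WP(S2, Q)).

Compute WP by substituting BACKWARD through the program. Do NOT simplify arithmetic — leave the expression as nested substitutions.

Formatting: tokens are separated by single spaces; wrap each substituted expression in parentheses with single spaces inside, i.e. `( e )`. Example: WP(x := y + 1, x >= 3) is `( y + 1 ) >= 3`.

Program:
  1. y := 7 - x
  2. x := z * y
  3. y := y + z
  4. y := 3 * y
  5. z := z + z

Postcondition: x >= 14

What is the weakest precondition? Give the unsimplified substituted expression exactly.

Answer: ( z * ( 7 - x ) ) >= 14

Derivation:
post: x >= 14
stmt 5: z := z + z  -- replace 0 occurrence(s) of z with (z + z)
  => x >= 14
stmt 4: y := 3 * y  -- replace 0 occurrence(s) of y with (3 * y)
  => x >= 14
stmt 3: y := y + z  -- replace 0 occurrence(s) of y with (y + z)
  => x >= 14
stmt 2: x := z * y  -- replace 1 occurrence(s) of x with (z * y)
  => ( z * y ) >= 14
stmt 1: y := 7 - x  -- replace 1 occurrence(s) of y with (7 - x)
  => ( z * ( 7 - x ) ) >= 14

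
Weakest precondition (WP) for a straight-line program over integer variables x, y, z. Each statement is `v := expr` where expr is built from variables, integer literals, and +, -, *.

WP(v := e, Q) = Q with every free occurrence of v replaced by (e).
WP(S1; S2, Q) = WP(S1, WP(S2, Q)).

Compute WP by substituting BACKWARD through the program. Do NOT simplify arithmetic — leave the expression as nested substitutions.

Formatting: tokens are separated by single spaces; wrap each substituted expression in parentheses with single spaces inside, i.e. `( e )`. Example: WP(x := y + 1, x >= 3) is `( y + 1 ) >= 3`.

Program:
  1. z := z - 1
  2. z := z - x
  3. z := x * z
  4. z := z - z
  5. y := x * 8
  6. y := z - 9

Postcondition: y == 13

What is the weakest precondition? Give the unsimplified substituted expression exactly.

post: y == 13
stmt 6: y := z - 9  -- replace 1 occurrence(s) of y with (z - 9)
  => ( z - 9 ) == 13
stmt 5: y := x * 8  -- replace 0 occurrence(s) of y with (x * 8)
  => ( z - 9 ) == 13
stmt 4: z := z - z  -- replace 1 occurrence(s) of z with (z - z)
  => ( ( z - z ) - 9 ) == 13
stmt 3: z := x * z  -- replace 2 occurrence(s) of z with (x * z)
  => ( ( ( x * z ) - ( x * z ) ) - 9 ) == 13
stmt 2: z := z - x  -- replace 2 occurrence(s) of z with (z - x)
  => ( ( ( x * ( z - x ) ) - ( x * ( z - x ) ) ) - 9 ) == 13
stmt 1: z := z - 1  -- replace 2 occurrence(s) of z with (z - 1)
  => ( ( ( x * ( ( z - 1 ) - x ) ) - ( x * ( ( z - 1 ) - x ) ) ) - 9 ) == 13

Answer: ( ( ( x * ( ( z - 1 ) - x ) ) - ( x * ( ( z - 1 ) - x ) ) ) - 9 ) == 13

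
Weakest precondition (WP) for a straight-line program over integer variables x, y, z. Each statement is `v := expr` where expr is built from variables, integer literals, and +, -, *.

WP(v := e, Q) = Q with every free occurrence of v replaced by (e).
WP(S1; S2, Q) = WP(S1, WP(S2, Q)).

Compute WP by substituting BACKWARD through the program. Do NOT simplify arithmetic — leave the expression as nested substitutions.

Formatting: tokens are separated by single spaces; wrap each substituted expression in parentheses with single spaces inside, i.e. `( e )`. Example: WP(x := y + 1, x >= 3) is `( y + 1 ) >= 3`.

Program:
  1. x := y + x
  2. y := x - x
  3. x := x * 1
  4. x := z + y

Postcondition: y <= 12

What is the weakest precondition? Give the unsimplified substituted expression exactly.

Answer: ( ( y + x ) - ( y + x ) ) <= 12

Derivation:
post: y <= 12
stmt 4: x := z + y  -- replace 0 occurrence(s) of x with (z + y)
  => y <= 12
stmt 3: x := x * 1  -- replace 0 occurrence(s) of x with (x * 1)
  => y <= 12
stmt 2: y := x - x  -- replace 1 occurrence(s) of y with (x - x)
  => ( x - x ) <= 12
stmt 1: x := y + x  -- replace 2 occurrence(s) of x with (y + x)
  => ( ( y + x ) - ( y + x ) ) <= 12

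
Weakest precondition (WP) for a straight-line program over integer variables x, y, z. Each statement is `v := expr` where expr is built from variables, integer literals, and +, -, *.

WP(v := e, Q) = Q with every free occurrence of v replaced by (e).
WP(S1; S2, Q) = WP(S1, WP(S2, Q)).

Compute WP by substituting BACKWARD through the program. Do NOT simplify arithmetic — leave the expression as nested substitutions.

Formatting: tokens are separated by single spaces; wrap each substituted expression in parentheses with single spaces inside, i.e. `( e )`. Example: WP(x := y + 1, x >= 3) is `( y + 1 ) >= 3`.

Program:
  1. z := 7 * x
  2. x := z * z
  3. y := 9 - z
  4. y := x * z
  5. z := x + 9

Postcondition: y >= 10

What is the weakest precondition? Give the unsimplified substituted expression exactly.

Answer: ( ( ( 7 * x ) * ( 7 * x ) ) * ( 7 * x ) ) >= 10

Derivation:
post: y >= 10
stmt 5: z := x + 9  -- replace 0 occurrence(s) of z with (x + 9)
  => y >= 10
stmt 4: y := x * z  -- replace 1 occurrence(s) of y with (x * z)
  => ( x * z ) >= 10
stmt 3: y := 9 - z  -- replace 0 occurrence(s) of y with (9 - z)
  => ( x * z ) >= 10
stmt 2: x := z * z  -- replace 1 occurrence(s) of x with (z * z)
  => ( ( z * z ) * z ) >= 10
stmt 1: z := 7 * x  -- replace 3 occurrence(s) of z with (7 * x)
  => ( ( ( 7 * x ) * ( 7 * x ) ) * ( 7 * x ) ) >= 10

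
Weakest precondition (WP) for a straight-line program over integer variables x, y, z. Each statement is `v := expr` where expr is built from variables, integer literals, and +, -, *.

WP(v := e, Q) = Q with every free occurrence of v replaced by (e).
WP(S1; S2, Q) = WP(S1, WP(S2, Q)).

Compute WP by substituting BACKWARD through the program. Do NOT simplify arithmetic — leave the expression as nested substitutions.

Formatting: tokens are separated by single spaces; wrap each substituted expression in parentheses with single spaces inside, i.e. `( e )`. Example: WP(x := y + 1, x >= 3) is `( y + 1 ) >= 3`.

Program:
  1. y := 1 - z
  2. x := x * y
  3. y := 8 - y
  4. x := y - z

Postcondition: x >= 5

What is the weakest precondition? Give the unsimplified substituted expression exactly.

post: x >= 5
stmt 4: x := y - z  -- replace 1 occurrence(s) of x with (y - z)
  => ( y - z ) >= 5
stmt 3: y := 8 - y  -- replace 1 occurrence(s) of y with (8 - y)
  => ( ( 8 - y ) - z ) >= 5
stmt 2: x := x * y  -- replace 0 occurrence(s) of x with (x * y)
  => ( ( 8 - y ) - z ) >= 5
stmt 1: y := 1 - z  -- replace 1 occurrence(s) of y with (1 - z)
  => ( ( 8 - ( 1 - z ) ) - z ) >= 5

Answer: ( ( 8 - ( 1 - z ) ) - z ) >= 5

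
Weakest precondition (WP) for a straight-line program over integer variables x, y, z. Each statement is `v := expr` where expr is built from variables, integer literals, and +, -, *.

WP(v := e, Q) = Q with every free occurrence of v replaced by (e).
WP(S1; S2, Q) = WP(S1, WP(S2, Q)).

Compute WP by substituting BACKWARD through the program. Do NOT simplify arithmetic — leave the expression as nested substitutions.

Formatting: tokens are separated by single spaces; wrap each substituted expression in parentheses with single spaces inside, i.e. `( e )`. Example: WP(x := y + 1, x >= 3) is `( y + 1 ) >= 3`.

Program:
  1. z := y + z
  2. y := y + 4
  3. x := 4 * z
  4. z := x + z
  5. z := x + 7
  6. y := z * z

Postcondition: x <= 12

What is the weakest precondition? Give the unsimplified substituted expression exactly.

post: x <= 12
stmt 6: y := z * z  -- replace 0 occurrence(s) of y with (z * z)
  => x <= 12
stmt 5: z := x + 7  -- replace 0 occurrence(s) of z with (x + 7)
  => x <= 12
stmt 4: z := x + z  -- replace 0 occurrence(s) of z with (x + z)
  => x <= 12
stmt 3: x := 4 * z  -- replace 1 occurrence(s) of x with (4 * z)
  => ( 4 * z ) <= 12
stmt 2: y := y + 4  -- replace 0 occurrence(s) of y with (y + 4)
  => ( 4 * z ) <= 12
stmt 1: z := y + z  -- replace 1 occurrence(s) of z with (y + z)
  => ( 4 * ( y + z ) ) <= 12

Answer: ( 4 * ( y + z ) ) <= 12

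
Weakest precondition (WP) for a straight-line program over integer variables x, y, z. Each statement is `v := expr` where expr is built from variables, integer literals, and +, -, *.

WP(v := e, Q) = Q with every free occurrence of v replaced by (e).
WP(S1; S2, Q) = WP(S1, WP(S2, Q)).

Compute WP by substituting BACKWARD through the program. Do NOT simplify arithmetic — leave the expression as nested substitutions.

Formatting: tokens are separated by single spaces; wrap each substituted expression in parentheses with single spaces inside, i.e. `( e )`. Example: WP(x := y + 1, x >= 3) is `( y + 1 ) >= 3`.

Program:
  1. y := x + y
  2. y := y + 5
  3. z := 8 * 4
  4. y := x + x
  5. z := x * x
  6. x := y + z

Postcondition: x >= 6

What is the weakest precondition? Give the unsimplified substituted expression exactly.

Answer: ( ( x + x ) + ( x * x ) ) >= 6

Derivation:
post: x >= 6
stmt 6: x := y + z  -- replace 1 occurrence(s) of x with (y + z)
  => ( y + z ) >= 6
stmt 5: z := x * x  -- replace 1 occurrence(s) of z with (x * x)
  => ( y + ( x * x ) ) >= 6
stmt 4: y := x + x  -- replace 1 occurrence(s) of y with (x + x)
  => ( ( x + x ) + ( x * x ) ) >= 6
stmt 3: z := 8 * 4  -- replace 0 occurrence(s) of z with (8 * 4)
  => ( ( x + x ) + ( x * x ) ) >= 6
stmt 2: y := y + 5  -- replace 0 occurrence(s) of y with (y + 5)
  => ( ( x + x ) + ( x * x ) ) >= 6
stmt 1: y := x + y  -- replace 0 occurrence(s) of y with (x + y)
  => ( ( x + x ) + ( x * x ) ) >= 6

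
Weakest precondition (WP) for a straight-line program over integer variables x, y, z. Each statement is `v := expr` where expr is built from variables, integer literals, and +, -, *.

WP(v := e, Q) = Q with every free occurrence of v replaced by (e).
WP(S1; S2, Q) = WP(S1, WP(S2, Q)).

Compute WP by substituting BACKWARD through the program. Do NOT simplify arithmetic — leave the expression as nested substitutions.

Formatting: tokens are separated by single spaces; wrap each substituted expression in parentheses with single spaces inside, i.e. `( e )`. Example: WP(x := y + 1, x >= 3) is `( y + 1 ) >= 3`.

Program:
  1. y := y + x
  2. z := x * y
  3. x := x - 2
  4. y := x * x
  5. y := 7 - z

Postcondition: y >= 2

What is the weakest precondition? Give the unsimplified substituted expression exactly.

post: y >= 2
stmt 5: y := 7 - z  -- replace 1 occurrence(s) of y with (7 - z)
  => ( 7 - z ) >= 2
stmt 4: y := x * x  -- replace 0 occurrence(s) of y with (x * x)
  => ( 7 - z ) >= 2
stmt 3: x := x - 2  -- replace 0 occurrence(s) of x with (x - 2)
  => ( 7 - z ) >= 2
stmt 2: z := x * y  -- replace 1 occurrence(s) of z with (x * y)
  => ( 7 - ( x * y ) ) >= 2
stmt 1: y := y + x  -- replace 1 occurrence(s) of y with (y + x)
  => ( 7 - ( x * ( y + x ) ) ) >= 2

Answer: ( 7 - ( x * ( y + x ) ) ) >= 2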